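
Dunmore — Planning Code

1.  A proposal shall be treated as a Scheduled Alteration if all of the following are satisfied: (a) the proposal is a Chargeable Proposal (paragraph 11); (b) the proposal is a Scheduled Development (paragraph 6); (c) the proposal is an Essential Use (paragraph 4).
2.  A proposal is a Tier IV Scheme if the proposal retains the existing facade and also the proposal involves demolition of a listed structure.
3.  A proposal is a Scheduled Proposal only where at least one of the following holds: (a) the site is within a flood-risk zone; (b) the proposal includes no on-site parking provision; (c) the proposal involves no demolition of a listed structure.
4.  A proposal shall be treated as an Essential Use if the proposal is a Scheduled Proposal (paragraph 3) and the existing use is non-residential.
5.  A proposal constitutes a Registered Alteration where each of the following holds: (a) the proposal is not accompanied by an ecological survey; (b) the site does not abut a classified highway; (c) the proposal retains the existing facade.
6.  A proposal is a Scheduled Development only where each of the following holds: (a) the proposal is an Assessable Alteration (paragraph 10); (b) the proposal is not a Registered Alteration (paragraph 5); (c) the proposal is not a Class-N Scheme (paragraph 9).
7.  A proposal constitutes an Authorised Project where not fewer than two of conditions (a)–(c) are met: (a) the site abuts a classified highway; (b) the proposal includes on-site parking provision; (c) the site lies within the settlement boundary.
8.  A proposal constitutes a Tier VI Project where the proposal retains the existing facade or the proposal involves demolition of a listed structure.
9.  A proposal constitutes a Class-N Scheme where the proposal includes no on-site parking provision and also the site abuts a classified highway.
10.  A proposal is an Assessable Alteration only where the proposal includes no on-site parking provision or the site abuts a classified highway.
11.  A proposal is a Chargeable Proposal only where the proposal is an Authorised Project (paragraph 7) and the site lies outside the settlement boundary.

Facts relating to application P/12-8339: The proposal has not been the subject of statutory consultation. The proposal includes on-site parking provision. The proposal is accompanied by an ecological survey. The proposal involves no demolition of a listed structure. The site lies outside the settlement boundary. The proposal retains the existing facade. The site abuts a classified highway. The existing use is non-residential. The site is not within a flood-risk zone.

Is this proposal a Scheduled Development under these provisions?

paragraph 10 — Assessable Alteration: [the proposal includes no on-site parking provision? no] OR [the site abuts a classified highway? yes] → satisfied.
paragraph 5 — Registered Alteration: [the proposal is not accompanied by an ecological survey? no] AND [the site does not abut a classified highway? no] AND [the proposal retains the existing facade? yes] → not satisfied.
paragraph 9 — Class-N Scheme: [the proposal includes no on-site parking provision? no] AND [the site abuts a classified highway? yes] → not satisfied.
paragraph 6 — Scheduled Development: [Assessable Alteration (paragraph 10)? yes] AND [not a Registered Alteration (paragraph 5)? yes] AND [not a Class-N Scheme (paragraph 9)? yes] → satisfied.

Yes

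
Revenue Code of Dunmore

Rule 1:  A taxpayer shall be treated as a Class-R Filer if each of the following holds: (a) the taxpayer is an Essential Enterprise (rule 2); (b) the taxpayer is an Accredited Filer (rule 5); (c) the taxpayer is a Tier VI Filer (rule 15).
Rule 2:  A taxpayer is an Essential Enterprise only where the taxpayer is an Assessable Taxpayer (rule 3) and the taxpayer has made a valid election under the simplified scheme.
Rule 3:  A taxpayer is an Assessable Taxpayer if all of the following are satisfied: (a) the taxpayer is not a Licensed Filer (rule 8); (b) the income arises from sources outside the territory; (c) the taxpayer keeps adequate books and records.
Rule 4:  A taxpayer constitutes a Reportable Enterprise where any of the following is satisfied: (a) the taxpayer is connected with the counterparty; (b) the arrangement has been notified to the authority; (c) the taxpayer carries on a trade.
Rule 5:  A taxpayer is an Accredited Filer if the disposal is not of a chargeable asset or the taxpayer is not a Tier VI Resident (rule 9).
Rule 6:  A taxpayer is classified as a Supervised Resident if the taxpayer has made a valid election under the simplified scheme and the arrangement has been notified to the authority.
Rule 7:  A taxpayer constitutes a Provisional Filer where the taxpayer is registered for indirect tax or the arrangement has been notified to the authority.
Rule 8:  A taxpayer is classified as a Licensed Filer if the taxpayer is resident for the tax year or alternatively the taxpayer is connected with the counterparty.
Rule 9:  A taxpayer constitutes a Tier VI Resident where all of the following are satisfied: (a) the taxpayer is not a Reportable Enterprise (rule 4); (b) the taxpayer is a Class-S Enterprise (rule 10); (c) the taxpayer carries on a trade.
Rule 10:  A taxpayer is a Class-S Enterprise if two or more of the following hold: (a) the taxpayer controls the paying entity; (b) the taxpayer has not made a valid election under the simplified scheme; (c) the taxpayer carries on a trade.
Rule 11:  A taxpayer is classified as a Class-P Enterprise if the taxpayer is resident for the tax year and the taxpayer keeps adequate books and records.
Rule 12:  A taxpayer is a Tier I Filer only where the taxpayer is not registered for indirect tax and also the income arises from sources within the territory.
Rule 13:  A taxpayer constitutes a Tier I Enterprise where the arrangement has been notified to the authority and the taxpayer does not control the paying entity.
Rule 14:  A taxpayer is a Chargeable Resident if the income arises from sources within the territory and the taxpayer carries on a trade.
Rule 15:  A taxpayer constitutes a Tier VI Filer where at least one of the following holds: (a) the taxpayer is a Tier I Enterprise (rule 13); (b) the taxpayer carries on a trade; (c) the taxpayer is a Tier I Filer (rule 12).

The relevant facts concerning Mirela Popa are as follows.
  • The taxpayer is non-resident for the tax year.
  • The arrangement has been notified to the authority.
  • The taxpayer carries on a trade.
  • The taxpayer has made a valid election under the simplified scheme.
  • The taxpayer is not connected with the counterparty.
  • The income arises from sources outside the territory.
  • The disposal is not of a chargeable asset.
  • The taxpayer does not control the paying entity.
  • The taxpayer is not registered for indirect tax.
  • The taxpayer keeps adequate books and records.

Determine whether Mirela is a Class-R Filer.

rule 8 — Licensed Filer: [the taxpayer is resident for the tax year? no] OR [the taxpayer is connected with the counterparty? no] → not satisfied.
rule 3 — Assessable Taxpayer: [not a Licensed Filer (rule 8)? yes] AND [the income arises from sources outside the territory? yes] AND [the taxpayer keeps adequate books and records? yes] → satisfied.
rule 2 — Essential Enterprise: [Assessable Taxpayer (rule 3)? yes] AND [the taxpayer has made a valid election under the simplified scheme? yes] → satisfied.
rule 4 — Reportable Enterprise: [the taxpayer is connected with the counterparty? no] OR [the arrangement has been notified to the authority? yes] OR [the taxpayer carries on a trade? yes] → satisfied.
rule 10 — Class-S Enterprise: the taxpayer controls the paying entity? no; the taxpayer has not made a valid election under the simplified scheme? no; the taxpayer carries on a trade? yes — 1 of 3 hold (need ≥2) → not satisfied.
rule 9 — Tier VI Resident: [not a Reportable Enterprise (rule 4)? no] AND [Class-S Enterprise (rule 10)? no] AND [the taxpayer carries on a trade? yes] → not satisfied.
rule 5 — Accredited Filer: [the disposal is not of a chargeable asset? yes] OR [not a Tier VI Resident (rule 9)? yes] → satisfied.
rule 13 — Tier I Enterprise: [the arrangement has been notified to the authority? yes] AND [the taxpayer does not control the paying entity? yes] → satisfied.
rule 12 — Tier I Filer: [the taxpayer is not registered for indirect tax? yes] AND [the income arises from sources within the territory? no] → not satisfied.
rule 15 — Tier VI Filer: [Tier I Enterprise (rule 13)? yes] OR [the taxpayer carries on a trade? yes] OR [Tier I Filer (rule 12)? no] → satisfied.
rule 1 — Class-R Filer: [Essential Enterprise (rule 2)? yes] AND [Accredited Filer (rule 5)? yes] AND [Tier VI Filer (rule 15)? yes] → satisfied.

Yes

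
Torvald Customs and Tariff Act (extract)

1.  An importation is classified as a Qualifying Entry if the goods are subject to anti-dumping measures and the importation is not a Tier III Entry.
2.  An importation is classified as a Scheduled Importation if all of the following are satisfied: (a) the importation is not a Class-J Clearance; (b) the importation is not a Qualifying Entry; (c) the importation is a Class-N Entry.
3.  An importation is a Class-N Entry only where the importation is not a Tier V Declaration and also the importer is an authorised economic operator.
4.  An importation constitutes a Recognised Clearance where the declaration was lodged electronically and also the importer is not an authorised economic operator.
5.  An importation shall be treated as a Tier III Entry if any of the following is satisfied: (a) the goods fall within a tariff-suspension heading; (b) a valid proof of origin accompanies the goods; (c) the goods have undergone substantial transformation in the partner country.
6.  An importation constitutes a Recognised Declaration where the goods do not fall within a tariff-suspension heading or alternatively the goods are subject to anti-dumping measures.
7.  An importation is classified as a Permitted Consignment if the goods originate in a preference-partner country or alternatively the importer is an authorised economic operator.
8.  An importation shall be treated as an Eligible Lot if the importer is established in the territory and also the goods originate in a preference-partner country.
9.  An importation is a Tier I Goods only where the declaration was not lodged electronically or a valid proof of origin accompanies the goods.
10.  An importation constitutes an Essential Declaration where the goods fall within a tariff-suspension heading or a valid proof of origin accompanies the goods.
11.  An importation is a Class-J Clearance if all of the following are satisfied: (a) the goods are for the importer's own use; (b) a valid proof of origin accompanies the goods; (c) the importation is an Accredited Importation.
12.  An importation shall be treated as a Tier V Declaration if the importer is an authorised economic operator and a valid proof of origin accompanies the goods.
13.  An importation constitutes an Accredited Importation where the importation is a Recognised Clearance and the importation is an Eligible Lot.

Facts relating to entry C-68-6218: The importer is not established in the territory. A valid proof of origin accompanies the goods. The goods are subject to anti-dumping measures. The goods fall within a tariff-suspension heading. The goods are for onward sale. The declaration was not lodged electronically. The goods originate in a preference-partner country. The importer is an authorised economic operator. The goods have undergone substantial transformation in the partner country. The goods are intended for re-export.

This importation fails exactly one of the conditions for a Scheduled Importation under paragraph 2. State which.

paragraph 4 — Recognised Clearance: [the declaration was lodged electronically? no] AND [the importer is not an authorised economic operator? no] → not satisfied.
paragraph 8 — Eligible Lot: [the importer is established in the territory? no] AND [the goods originate in a preference-partner country? yes] → not satisfied.
paragraph 13 — Accredited Importation: [Recognised Clearance (paragraph 4)? no] AND [Eligible Lot (paragraph 8)? no] → not satisfied.
paragraph 11 — Class-J Clearance: [the goods are for the importer's own use? no] AND [a valid proof of origin accompanies the goods? yes] AND [Accredited Importation (paragraph 13)? no] → not satisfied.
paragraph 5 — Tier III Entry: [the goods fall within a tariff-suspension heading? yes] OR [a valid proof of origin accompanies the goods? yes] OR [the goods have undergone substantial transformation in the partner country? yes] → satisfied.
paragraph 1 — Qualifying Entry: [the goods are subject to anti-dumping measures? yes] AND [not a Tier III Entry (paragraph 5)? no] → not satisfied.
paragraph 12 — Tier V Declaration: [the importer is an authorised economic operator? yes] AND [a valid proof of origin accompanies the goods? yes] → satisfied.
paragraph 3 — Class-N Entry: [not a Tier V Declaration (paragraph 12)? no] AND [the importer is an authorised economic operator? yes] → not satisfied.
paragraph 2 — Scheduled Importation: [not a Class-J Clearance (paragraph 11)? yes] AND [not a Qualifying Entry (paragraph 1)? yes] AND [Class-N Entry (paragraph 3)? no] → not satisfied.

Class-N Entry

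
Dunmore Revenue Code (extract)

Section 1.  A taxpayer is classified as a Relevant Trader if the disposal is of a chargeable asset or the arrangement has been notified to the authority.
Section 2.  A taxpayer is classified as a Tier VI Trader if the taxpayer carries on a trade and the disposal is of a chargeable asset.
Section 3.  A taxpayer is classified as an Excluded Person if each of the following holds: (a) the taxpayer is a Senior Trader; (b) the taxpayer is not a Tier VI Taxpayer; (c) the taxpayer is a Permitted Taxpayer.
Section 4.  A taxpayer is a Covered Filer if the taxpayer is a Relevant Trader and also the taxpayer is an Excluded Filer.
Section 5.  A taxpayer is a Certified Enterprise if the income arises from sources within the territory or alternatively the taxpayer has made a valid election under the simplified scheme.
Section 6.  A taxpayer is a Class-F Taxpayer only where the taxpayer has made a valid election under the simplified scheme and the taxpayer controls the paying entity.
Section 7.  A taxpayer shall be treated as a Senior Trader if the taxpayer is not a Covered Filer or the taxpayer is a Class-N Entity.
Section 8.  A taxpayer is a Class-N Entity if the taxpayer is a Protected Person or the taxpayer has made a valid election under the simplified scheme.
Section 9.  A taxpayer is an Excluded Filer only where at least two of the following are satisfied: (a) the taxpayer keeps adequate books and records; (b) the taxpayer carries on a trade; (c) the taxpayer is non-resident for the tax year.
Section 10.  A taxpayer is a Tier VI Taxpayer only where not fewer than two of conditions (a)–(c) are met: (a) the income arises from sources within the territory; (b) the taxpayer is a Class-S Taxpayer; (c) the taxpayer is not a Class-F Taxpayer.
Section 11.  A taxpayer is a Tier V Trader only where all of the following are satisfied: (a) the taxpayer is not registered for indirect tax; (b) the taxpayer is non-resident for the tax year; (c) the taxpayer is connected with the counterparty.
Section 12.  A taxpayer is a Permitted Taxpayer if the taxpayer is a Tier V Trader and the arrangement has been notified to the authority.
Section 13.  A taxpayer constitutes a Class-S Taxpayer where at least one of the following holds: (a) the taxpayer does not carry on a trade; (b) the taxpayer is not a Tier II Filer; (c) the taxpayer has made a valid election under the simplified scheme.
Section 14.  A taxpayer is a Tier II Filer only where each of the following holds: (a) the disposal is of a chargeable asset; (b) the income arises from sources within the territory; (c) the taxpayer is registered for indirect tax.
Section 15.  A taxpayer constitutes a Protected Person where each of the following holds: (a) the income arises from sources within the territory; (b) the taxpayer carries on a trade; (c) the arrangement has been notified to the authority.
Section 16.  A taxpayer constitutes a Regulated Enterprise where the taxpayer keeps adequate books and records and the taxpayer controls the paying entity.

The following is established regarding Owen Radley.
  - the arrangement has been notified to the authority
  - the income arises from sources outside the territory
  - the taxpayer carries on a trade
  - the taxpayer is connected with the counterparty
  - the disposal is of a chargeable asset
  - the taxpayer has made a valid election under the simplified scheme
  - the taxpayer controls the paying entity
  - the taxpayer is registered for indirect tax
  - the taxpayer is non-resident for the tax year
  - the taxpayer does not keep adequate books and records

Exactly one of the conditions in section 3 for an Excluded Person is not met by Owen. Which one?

section 1 — Relevant Trader: [the disposal is of a chargeable asset? yes] OR [the arrangement has been notified to the authority? yes] → satisfied.
section 9 — Excluded Filer: the taxpayer keeps adequate books and records? no; the taxpayer carries on a trade? yes; the taxpayer is non-resident for the tax year? yes — 2 of 3 hold (need ≥2) → satisfied.
section 4 — Covered Filer: [Relevant Trader (section 1)? yes] AND [Excluded Filer (section 9)? yes] → satisfied.
section 15 — Protected Person: [the income arises from sources within the territory? no] AND [the taxpayer carries on a trade? yes] AND [the arrangement has been notified to the authority? yes] → not satisfied.
section 8 — Class-N Entity: [Protected Person (section 15)? no] OR [the taxpayer has made a valid election under the simplified scheme? yes] → satisfied.
section 7 — Senior Trader: [not a Covered Filer (section 4)? no] OR [Class-N Entity (section 8)? yes] → satisfied.
section 14 — Tier II Filer: [the disposal is of a chargeable asset? yes] AND [the income arises from sources within the territory? no] AND [the taxpayer is registered for indirect tax? yes] → not satisfied.
section 13 — Class-S Taxpayer: [the taxpayer does not carry on a trade? no] OR [not a Tier II Filer (section 14)? yes] OR [the taxpayer has made a valid election under the simplified scheme? yes] → satisfied.
section 6 — Class-F Taxpayer: [the taxpayer has made a valid election under the simplified scheme? yes] AND [the taxpayer controls the paying entity? yes] → satisfied.
section 10 — Tier VI Taxpayer: the income arises from sources within the territory? no; Class-S Taxpayer (section 13)? yes; not a Class-F Taxpayer (section 6)? no — 1 of 3 hold (need ≥2) → not satisfied.
section 11 — Tier V Trader: [the taxpayer is not registered for indirect tax? no] AND [the taxpayer is non-resident for the tax year? yes] AND [the taxpayer is connected with the counterparty? yes] → not satisfied.
section 12 — Permitted Taxpayer: [Tier V Trader (section 11)? no] AND [the arrangement has been notified to the authority? yes] → not satisfied.
section 3 — Excluded Person: [Senior Trader (section 7)? yes] AND [not a Tier VI Taxpayer (section 10)? yes] AND [Permitted Taxpayer (section 12)? no] → not satisfied.

Permitted Taxpayer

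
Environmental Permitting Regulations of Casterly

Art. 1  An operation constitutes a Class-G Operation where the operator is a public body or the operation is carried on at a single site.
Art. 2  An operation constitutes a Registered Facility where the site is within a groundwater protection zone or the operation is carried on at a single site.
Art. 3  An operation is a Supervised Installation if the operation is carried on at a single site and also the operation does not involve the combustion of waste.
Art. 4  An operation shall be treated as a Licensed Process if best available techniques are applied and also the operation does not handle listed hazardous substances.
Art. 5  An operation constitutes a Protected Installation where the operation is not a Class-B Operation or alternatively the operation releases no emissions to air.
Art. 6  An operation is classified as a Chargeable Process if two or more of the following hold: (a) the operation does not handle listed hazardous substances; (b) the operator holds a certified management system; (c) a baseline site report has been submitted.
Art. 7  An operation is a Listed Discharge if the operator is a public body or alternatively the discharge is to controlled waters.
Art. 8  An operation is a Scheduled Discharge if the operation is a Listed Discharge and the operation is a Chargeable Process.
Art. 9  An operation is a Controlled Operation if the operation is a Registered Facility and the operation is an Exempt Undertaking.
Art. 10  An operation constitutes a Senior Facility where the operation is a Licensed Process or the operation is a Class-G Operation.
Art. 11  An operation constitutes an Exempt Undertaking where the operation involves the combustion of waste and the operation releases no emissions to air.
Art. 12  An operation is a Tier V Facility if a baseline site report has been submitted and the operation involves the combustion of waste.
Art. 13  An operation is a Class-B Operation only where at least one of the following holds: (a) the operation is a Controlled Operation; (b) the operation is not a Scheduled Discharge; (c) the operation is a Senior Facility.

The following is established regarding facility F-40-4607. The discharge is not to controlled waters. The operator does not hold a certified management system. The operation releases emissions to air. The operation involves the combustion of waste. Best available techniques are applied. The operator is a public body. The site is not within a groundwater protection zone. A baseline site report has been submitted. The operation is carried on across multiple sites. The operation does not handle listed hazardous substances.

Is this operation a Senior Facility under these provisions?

Yes

article 4 — Licensed Process: [best available techniques are applied? yes] AND [the operation does not handle listed hazardous substances? yes] → satisfied.
article 1 — Class-G Operation: [the operator is a public body? yes] OR [the operation is carried on at a single site? no] → satisfied.
article 10 — Senior Facility: [Licensed Process (article 4)? yes] OR [Class-G Operation (article 1)? yes] → satisfied.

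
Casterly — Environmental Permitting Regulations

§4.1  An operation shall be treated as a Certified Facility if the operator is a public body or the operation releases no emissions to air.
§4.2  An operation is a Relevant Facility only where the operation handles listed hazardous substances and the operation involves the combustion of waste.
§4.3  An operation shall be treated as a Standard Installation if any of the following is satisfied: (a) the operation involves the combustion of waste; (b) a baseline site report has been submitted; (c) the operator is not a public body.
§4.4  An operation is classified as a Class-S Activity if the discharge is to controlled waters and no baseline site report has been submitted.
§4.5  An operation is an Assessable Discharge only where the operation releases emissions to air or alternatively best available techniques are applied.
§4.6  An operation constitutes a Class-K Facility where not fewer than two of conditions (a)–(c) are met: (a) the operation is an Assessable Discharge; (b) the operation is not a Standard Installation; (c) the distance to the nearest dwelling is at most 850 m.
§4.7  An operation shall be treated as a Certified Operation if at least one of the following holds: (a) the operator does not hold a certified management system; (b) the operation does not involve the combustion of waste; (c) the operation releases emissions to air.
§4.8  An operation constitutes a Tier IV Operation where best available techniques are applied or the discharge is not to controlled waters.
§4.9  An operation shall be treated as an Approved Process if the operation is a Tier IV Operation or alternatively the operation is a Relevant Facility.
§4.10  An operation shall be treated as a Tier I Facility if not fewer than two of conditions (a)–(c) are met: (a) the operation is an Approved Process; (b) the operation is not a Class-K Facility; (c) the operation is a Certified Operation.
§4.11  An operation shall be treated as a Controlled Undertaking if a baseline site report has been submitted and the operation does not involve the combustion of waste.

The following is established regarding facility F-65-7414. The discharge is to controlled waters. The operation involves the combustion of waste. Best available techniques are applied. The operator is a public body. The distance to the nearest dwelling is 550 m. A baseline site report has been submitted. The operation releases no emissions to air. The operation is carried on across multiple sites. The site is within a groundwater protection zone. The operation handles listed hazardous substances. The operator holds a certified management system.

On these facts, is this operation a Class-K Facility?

§4.5 — Assessable Discharge: [the operation releases emissions to air? no] OR [best available techniques are applied? yes] → satisfied.
§4.3 — Standard Installation: [the operation involves the combustion of waste? yes] OR [a baseline site report has been submitted? yes] OR [the operator is not a public body? no] → satisfied.
§4.6 — Class-K Facility: Assessable Discharge (§4.5)? yes; not a Standard Installation (§4.3)? no; distance to the nearest dwelling: 550 m ≤ 850 m? yes — 2 of 3 hold (need ≥2) → satisfied.

Yes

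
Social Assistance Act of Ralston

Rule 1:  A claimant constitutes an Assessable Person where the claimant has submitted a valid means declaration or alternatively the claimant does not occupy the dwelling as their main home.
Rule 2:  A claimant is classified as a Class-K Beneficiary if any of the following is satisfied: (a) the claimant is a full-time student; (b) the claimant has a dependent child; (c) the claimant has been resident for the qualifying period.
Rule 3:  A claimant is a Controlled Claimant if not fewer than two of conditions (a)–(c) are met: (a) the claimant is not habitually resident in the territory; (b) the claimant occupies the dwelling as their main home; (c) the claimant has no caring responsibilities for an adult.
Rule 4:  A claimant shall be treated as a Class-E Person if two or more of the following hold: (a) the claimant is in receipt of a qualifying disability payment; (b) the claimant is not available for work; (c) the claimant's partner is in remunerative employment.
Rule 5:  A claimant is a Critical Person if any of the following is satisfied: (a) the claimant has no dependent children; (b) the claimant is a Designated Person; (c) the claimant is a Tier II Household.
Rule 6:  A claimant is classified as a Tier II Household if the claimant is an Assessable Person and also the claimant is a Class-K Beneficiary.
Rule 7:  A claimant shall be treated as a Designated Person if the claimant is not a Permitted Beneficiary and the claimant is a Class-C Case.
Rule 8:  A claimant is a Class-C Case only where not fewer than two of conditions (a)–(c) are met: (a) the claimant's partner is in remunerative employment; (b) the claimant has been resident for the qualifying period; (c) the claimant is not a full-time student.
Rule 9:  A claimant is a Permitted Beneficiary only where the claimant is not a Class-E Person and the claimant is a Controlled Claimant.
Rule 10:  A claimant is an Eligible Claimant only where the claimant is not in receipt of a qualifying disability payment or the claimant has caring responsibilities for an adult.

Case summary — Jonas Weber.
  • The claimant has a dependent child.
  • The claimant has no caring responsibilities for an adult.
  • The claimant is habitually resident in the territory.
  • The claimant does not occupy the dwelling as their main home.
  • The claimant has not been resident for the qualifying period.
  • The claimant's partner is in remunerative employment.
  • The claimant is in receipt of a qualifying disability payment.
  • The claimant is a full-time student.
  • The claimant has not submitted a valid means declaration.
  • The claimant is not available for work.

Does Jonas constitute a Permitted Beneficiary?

No

Under rule 4: the claimant is in receipt of a qualifying disability payment? yes; the claimant is not available for work? yes; the claimant's partner is in remunerative employment? yes — 3 of 3 hold (need ≥2) → satisfied.
Under rule 3: the claimant is not habitually resident in the territory? no; the claimant occupies the dwelling as their main home? no; the claimant has no caring responsibilities for an adult? yes — 1 of 3 hold (need ≥2) → not satisfied.
Under rule 9: not a Class-E Person (rule 4)? no; and Controlled Claimant (rule 3)? no. So the claimant is not a Permitted Beneficiary.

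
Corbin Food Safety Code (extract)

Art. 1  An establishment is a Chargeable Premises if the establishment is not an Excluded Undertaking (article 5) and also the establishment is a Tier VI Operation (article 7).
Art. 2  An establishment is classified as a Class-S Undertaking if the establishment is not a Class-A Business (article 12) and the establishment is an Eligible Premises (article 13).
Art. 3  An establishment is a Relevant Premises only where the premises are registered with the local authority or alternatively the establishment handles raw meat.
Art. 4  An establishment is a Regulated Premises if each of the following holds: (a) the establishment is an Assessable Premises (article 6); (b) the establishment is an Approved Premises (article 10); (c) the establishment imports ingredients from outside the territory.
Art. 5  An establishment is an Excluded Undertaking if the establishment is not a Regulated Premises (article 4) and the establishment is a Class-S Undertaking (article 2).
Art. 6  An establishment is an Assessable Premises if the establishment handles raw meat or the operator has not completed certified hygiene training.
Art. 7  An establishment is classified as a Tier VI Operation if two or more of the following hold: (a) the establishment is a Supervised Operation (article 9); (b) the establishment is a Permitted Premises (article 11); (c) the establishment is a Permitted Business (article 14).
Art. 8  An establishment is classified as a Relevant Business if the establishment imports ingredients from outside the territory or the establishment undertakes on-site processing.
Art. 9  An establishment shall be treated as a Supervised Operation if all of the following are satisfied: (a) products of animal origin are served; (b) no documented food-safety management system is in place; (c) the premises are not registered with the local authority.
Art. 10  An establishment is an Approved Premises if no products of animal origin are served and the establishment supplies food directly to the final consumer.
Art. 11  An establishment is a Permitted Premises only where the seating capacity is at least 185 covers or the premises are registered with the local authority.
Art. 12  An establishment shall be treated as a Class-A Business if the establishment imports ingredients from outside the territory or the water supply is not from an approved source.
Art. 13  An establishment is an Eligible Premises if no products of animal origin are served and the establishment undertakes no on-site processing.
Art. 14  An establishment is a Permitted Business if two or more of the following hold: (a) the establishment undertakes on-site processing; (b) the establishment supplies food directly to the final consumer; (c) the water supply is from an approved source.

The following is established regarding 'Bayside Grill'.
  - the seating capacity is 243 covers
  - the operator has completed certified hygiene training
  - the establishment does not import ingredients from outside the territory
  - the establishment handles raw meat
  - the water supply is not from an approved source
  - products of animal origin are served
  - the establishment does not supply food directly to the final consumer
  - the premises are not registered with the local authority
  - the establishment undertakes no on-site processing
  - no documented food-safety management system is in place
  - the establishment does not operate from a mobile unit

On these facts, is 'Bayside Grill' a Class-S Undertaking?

No

article 12 — Class-A Business: [the establishment imports ingredients from outside the territory? no] OR [the water supply is not from an approved source? yes] → satisfied.
article 13 — Eligible Premises: [no products of animal origin are served? no] AND [the establishment undertakes no on-site processing? yes] → not satisfied.
article 2 — Class-S Undertaking: [not a Class-A Business (article 12)? no] AND [Eligible Premises (article 13)? no] → not satisfied.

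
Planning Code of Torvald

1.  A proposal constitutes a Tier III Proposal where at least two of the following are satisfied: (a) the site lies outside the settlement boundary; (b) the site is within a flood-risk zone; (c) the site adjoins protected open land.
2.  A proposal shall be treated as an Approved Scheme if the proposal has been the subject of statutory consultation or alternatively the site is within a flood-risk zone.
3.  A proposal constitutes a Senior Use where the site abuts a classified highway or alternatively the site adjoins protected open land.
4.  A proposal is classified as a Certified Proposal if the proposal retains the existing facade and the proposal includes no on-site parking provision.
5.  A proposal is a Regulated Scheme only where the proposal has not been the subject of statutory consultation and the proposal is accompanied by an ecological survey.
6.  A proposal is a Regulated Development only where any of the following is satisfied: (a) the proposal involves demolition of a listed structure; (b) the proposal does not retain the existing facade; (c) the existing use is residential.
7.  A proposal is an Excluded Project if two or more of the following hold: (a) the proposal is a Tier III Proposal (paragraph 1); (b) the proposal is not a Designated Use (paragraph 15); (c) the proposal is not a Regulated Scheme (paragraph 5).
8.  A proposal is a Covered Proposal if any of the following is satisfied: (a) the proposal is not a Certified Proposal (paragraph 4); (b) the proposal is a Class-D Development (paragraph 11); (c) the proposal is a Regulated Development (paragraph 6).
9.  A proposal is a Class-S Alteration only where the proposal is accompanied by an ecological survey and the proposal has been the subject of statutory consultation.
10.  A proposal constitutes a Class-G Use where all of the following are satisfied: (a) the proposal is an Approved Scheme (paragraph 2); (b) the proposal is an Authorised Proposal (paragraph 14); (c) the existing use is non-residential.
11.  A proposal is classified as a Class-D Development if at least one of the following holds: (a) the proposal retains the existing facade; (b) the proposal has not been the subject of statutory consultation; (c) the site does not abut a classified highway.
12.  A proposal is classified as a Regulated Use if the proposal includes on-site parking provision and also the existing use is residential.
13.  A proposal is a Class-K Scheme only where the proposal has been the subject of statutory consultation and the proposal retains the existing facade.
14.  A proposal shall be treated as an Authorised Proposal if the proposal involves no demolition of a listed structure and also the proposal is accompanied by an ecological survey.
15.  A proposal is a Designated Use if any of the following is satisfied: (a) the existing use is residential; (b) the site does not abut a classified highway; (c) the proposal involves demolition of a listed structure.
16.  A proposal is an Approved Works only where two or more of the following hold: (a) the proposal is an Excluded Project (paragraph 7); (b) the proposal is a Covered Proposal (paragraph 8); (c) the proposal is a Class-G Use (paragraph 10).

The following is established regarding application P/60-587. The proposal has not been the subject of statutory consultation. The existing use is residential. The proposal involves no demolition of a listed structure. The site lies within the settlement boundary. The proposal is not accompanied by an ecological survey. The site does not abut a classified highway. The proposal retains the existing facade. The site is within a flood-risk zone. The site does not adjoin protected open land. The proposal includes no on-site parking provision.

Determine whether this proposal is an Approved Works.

No

Under paragraph 1: the site lies outside the settlement boundary? no; the site is within a flood-risk zone? yes; the site adjoins protected open land? no — 1 of 3 hold (need ≥2) → not satisfied.
Under paragraph 15: the existing use is residential? yes; or the site does not abut a classified highway? yes; or the proposal involves demolition of a listed structure? no. So the proposal is a Designated Use.
Under paragraph 5: the proposal has not been the subject of statutory consultation? yes; and the proposal is accompanied by an ecological survey? no. So the proposal is not a Regulated Scheme.
Under paragraph 7: Tier III Proposal (paragraph 1)? no; not a Designated Use (paragraph 15)? no; not a Regulated Scheme (paragraph 5)? yes — 1 of 3 hold (need ≥2) → not satisfied.
Under paragraph 4: the proposal retains the existing facade? yes; and the proposal includes no on-site parking provision? yes. So the proposal is a Certified Proposal.
Under paragraph 11: the proposal retains the existing facade? yes; or the proposal has not been the subject of statutory consultation? yes; or the site does not abut a classified highway? yes. So the proposal is a Class-D Development.
Under paragraph 6: the proposal involves demolition of a listed structure? no; or the proposal does not retain the existing facade? no; or the existing use is residential? yes. So the proposal is a Regulated Development.
Under paragraph 8: not a Certified Proposal (paragraph 4)? no; or Class-D Development (paragraph 11)? yes; or Regulated Development (paragraph 6)? yes. So the proposal is a Covered Proposal.
Under paragraph 2: the proposal has been the subject of statutory consultation? no; or the site is within a flood-risk zone? yes. So the proposal is an Approved Scheme.
Under paragraph 14: the proposal involves no demolition of a listed structure? yes; and the proposal is accompanied by an ecological survey? no. So the proposal is not an Authorised Proposal.
Under paragraph 10: Approved Scheme (paragraph 2)? yes; and Authorised Proposal (paragraph 14)? no; and the existing use is non-residential? no. So the proposal is not a Class-G Use.
Under paragraph 16: Excluded Project (paragraph 7)? no; Covered Proposal (paragraph 8)? yes; Class-G Use (paragraph 10)? no — 1 of 3 hold (need ≥2) → not satisfied.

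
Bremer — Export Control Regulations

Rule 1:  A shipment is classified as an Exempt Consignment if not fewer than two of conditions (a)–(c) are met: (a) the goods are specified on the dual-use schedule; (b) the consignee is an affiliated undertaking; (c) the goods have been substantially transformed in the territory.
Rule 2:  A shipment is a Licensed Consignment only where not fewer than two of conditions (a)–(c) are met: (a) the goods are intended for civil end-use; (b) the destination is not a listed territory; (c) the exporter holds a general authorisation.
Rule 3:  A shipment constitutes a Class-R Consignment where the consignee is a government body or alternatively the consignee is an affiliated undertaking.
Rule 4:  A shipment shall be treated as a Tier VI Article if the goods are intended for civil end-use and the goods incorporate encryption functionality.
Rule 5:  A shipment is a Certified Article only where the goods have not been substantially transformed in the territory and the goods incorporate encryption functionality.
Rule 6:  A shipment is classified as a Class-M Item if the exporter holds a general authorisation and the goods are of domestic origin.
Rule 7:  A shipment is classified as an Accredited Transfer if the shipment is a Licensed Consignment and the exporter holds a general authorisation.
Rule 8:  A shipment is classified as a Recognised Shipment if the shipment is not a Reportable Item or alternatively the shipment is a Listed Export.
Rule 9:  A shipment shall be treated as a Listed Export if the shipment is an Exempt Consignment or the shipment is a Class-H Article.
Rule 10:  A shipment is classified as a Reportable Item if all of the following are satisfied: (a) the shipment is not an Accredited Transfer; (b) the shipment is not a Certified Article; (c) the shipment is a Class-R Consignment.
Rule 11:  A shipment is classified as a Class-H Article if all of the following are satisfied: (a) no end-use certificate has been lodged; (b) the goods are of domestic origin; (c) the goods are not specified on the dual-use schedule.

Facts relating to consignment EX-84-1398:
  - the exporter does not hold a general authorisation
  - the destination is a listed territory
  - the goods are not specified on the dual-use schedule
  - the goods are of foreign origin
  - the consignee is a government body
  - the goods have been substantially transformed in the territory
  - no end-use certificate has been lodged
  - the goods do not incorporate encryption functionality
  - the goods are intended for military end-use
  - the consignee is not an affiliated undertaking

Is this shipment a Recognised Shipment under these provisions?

No

rule 2 — Licensed Consignment: the goods are intended for civil end-use? no; the destination is not a listed territory? no; the exporter holds a general authorisation? no — 0 of 3 hold (need ≥2) → not satisfied.
rule 7 — Accredited Transfer: [Licensed Consignment (rule 2)? no] AND [the exporter holds a general authorisation? no] → not satisfied.
rule 5 — Certified Article: [the goods have not been substantially transformed in the territory? no] AND [the goods incorporate encryption functionality? no] → not satisfied.
rule 3 — Class-R Consignment: [the consignee is a government body? yes] OR [the consignee is an affiliated undertaking? no] → satisfied.
rule 10 — Reportable Item: [not an Accredited Transfer (rule 7)? yes] AND [not a Certified Article (rule 5)? yes] AND [Class-R Consignment (rule 3)? yes] → satisfied.
rule 1 — Exempt Consignment: the goods are specified on the dual-use schedule? no; the consignee is an affiliated undertaking? no; the goods have been substantially transformed in the territory? yes — 1 of 3 hold (need ≥2) → not satisfied.
rule 11 — Class-H Article: [no end-use certificate has been lodged? yes] AND [the goods are of domestic origin? no] AND [the goods are not specified on the dual-use schedule? yes] → not satisfied.
rule 9 — Listed Export: [Exempt Consignment (rule 1)? no] OR [Class-H Article (rule 11)? no] → not satisfied.
rule 8 — Recognised Shipment: [not a Reportable Item (rule 10)? no] OR [Listed Export (rule 9)? no] → not satisfied.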